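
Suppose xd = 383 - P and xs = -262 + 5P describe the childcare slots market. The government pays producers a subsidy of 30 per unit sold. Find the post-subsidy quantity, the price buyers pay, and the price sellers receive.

Pre-subsidy: 383 - P = -262 + 5P gives P* = 107.5, x* = 275.5.
With the subsidy, sellers receive Ps = Pb + 30 for each unit, where Pb is the price buyers pay.
Supply in terms of Pb becomes xs = -262 + 5(Pb + 30) = -112 + 5Pb. Setting this equal to demand: 383 - Pb = -112 + 5Pb, so Pb = 82.5.
Sellers receive Ps = 82.5 + 30 = 112.5; x' = 383 − 1·82.5 = 300.5.

x' = 300.5; buyers pay 82.5; sellers receive 112.5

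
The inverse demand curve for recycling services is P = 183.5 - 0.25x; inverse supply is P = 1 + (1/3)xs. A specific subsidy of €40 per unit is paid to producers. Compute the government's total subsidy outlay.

Government cost = 106800/7

Pre-subsidy: 183.5 - 0.25x = 1 + (1/3)x gives x* = 2190/7 and P* = 737/7.
With the subsidy, sellers receive Ps = Pb + 40 for each unit, where Pb is the price buyers pay.
On the curves, Pb = 183.5 - 0.25x and Ps = 1 + (1/3)x; the wedge Ps − Pb = 40 gives 1 + (1/3)x − (183.5 - 0.25x) = 40, so x' = 2670/7.
Then Pb = 183.5 − 0.25·(2670/7) = 617/7 and Ps = 1 + (1/3)·(2670/7) = 897/7.
Government outlay = subsidy × quantity = 40 × 2670/7 = 106800/7.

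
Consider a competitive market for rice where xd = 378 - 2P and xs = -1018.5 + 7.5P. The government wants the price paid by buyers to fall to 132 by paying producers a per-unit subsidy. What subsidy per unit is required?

At a buyer price of 132, quantity demanded is 378 − 2·132 = 114.
Sellers supply 114 only when they receive Ps with -1018.5 + 7.5·Ps = 114, i.e. Ps = 151.
s = Ps − Pb = 151 − 132 = 19.

Required subsidy s = 19 per unit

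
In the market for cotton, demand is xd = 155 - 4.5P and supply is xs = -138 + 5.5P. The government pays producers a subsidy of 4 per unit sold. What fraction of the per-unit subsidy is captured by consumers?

Consumer share = 0.55

Pre-subsidy: 155 - 4.5P = -138 + 5.5P gives P* = 29.3, x* = 23.15.
With the subsidy, sellers receive Ps = Pb + 4 for each unit, where Pb is the price buyers pay.
Supply in terms of Pb becomes xs = -138 + 5.5(Pb + 4) = -116 + 5.5Pb. Setting this equal to demand: 155 - 4.5Pb = -116 + 5.5Pb, so Pb = 27.1.
Sellers receive Ps = 27.1 + 4 = 31.1; x' = 155 − 4.5·27.1 = 33.05.
Buyers' price falls by P* − Pb = 29.3 − 27.1 = 2.2; sellers' price rises by Ps − P* = 31.1 − 29.3 = 1.8.
So consumers capture 2.2/4 = 0.55 of each unit of subsidy.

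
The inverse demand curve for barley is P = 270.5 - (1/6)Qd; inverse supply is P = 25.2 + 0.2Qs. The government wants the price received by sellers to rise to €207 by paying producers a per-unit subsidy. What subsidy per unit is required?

At a seller price of 207, quantity supplied is -126 + 5·207 = 909.
Buyers absorb 909 only when they pay Pb = 270.5 − (1/6)·909 = 119.
s = Ps − Pb = 207 − 119 = 88.

Required subsidy s = €88 per unit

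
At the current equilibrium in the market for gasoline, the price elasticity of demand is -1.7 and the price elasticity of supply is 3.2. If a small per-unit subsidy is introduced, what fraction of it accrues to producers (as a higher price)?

Producer share = 17/49

For a small subsidy around the equilibrium, the benefit split depends on the relative slopes, which at a point are proportional to the elasticities.
Buyer share = εs/(εs + |εd|) = 3.2/(3.2 + 1.7) = 32/49; seller share = |εd|/(εs + |εd|) = 17/49.
So producers capture 17/49 of the subsidy.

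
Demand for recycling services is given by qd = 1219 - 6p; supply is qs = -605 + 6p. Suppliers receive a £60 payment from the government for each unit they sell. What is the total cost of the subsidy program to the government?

Pre-subsidy: 1219 - 6p = -605 + 6p gives p* = 152, q* = 307.
With the subsidy, sellers receive ps = pb + 60 for each unit, where pb is the price buyers pay.
Supply in terms of pb becomes qs = -605 + 6(pb + 60) = -245 + 6pb. Setting this equal to demand: 1219 - 6pb = -245 + 6pb, so pb = 122.
Sellers receive ps = 122 + 60 = 182; q' = 1219 − 6·122 = 487.
Government outlay = subsidy × quantity = 60 × 487 = 29220.

Government cost = £29220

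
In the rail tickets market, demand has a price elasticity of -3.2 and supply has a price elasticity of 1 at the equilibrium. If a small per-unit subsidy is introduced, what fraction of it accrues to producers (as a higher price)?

For a small subsidy around the equilibrium, the benefit split depends on the relative slopes, which at a point are proportional to the elasticities.
Buyer share = εs/(εs + |εd|) = 1/(1 + 3.2) = 5/21; seller share = |εd|/(εs + |εd|) = 16/21.
So producers capture 16/21 of the subsidy.

Producer share = 16/21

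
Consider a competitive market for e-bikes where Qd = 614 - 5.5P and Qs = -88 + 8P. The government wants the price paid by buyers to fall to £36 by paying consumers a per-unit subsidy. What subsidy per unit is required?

At a buyer price of 36, quantity demanded is 614 − 5.5·36 = 416.
Sellers supply 416 only when they receive Ps with -88 + 8·Ps = 416, i.e. Ps = 63.
s = Ps − Pb = 63 − 36 = 27.

Required subsidy s = £27 per unit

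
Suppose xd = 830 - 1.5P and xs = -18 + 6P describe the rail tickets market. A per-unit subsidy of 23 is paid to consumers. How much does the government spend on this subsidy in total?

Pre-subsidy: 830 - 1.5P = -18 + 6P gives P* = 1696/15, x* = 660.4.
With the rebate, buyers effectively pay Pb = Ps − 23, where Ps is the price sellers receive.
Demand in terms of Ps becomes xd = 830 − 1.5(Ps − 23) = 864.5 - 1.5Ps. Setting this equal to supply: 864.5 - 1.5Ps = -18 + 6Ps, so Ps = 353/3.
Buyers pay Pb = 353/3 − 23 = 284/3; x' = -18 + 6·(353/3) = 688.
Government outlay = subsidy × quantity = 23 × 688 = 15824.

Government cost = 15824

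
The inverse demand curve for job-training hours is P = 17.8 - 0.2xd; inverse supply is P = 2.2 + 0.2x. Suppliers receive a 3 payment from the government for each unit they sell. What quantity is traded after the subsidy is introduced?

x' = 46.5

Pre-subsidy: 17.8 - 0.2x = 2.2 + 0.2x gives x* = 39 and P* = 10.
With the subsidy, sellers receive Ps = Pb + 3 for each unit, where Pb is the price buyers pay.
On the curves, Pb = 17.8 - 0.2x and Ps = 2.2 + 0.2x; the wedge Ps − Pb = 3 gives 2.2 + 0.2x − (17.8 - 0.2x) = 3, so x' = 46.5.
Then Pb = 17.8 − 0.2·46.5 = 8.5 and Ps = 2.2 + 0.2·46.5 = 11.5.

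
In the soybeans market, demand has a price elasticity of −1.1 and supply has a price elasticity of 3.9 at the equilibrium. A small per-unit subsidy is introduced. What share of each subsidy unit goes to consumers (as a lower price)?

Consumer share = 0.78

For a small subsidy around the equilibrium, the benefit split depends on the relative slopes, which at a point are proportional to the elasticities.
Buyer share = εs/(εs + |εd|) = 3.9/(3.9 + 1.1) = 0.78; seller share = |εd|/(εs + |εd|) = 0.22.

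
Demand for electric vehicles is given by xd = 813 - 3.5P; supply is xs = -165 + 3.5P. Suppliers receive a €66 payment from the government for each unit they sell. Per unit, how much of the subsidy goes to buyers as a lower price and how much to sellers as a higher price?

Pre-subsidy: 813 - 3.5P = -165 + 3.5P gives P* = 978/7, x* = 324.
With the subsidy, sellers receive Ps = Pb + 66 for each unit, where Pb is the price buyers pay.
Supply in terms of Pb becomes xs = -165 + 3.5(Pb + 66) = 66 + 3.5Pb. Setting this equal to demand: 813 - 3.5Pb = 66 + 3.5Pb, so Pb = 747/7.
Sellers receive Ps = 747/7 + 66 = 1209/7; x' = 813 − 3.5·(747/7) = 439.5.
Buyers' price falls by P* − Pb = 978/7 − 747/7 = 33; sellers' price rises by Ps − P* = 1209/7 − 978/7 = 33.

Buyers gain €33 per unit; sellers gain €33 per unit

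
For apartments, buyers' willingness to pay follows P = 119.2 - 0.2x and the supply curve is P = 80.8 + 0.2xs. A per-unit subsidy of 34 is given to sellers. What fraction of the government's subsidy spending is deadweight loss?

DWL / government spending = 85/362

Pre-subsidy: 119.2 - 0.2x = 80.8 + 0.2x gives x* = 96 and P* = 100.
With the subsidy, sellers receive Ps = Pb + 34 for each unit, where Pb is the price buyers pay.
On the curves, Pb = 119.2 - 0.2x and Ps = 80.8 + 0.2x; the wedge Ps − Pb = 34 gives 80.8 + 0.2x − (119.2 - 0.2x) = 34, so x' = 181.
Then Pb = 119.2 − 0.2·181 = 83 and Ps = 80.8 + 0.2·181 = 117.
ΔCS = ½(96 + 181)(100 − 83) = 2354.5; ΔPS = ½(96 + 181)(117 − 100) = 2354.5.
Government spending = 34 × 181 = 6154.
DWL = ½ × 34 × (181 − 96) = 1445; fraction = 1445 / 6154 = 85/362.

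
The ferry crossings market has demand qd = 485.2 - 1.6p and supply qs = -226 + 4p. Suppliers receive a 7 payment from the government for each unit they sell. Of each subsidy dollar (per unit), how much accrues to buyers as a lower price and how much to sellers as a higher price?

Pre-subsidy: 485.2 - 1.6p = -226 + 4p gives p* = 127, q* = 282.
With the subsidy, sellers receive ps = pb + 7 for each unit, where pb is the price buyers pay.
Supply in terms of pb becomes qs = -226 + 4(pb + 7) = -198 + 4pb. Setting this equal to demand: 485.2 - 1.6pb = -198 + 4pb, so pb = 122.
Sellers receive ps = 122 + 7 = 129; q' = 485.2 − 1.6·122 = 290.
Buyers' price falls by p* − pb = 127 − 122 = 5; sellers' price rises by ps − p* = 129 − 127 = 2.

Buyers gain 5 per unit; sellers gain 2 per unit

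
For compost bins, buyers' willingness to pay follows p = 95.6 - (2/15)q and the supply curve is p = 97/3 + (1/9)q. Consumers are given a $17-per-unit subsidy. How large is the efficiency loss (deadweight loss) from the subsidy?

Pre-subsidy: 95.6 - (2/15)q = 97/3 + (1/9)q gives q* = 2847/11 and p* = 672/11.
With the rebate, buyers effectively pay pb = ps − 17, where ps is the price sellers receive.
On the curves, pb = 95.6 - (2/15)q and ps = 97/3 + (1/9)q; the wedge ps − pb = 17 gives 97/3 + (1/9)q − (95.6 - (2/15)q) = 17, so q' = 3612/11.
Then pb = 95.6 − (2/15)·(3612/11) = 570/11 and ps = 97/3 + (1/9)·(3612/11) = 757/11.
The subsidy expands output by 3612/11 − 2847/11 = 765/11 past the efficient level; on those units the gap between marginal cost and willingness to pay runs from 0 up to 17.
DWL = ½ × 17 × 765/11 = 13005/22.

Deadweight loss = 13005/22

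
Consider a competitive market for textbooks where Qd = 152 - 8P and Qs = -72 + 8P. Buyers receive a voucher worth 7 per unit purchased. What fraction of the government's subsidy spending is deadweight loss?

Pre-subsidy: 152 - 8P = -72 + 8P gives P* = 14, Q* = 40.
With the rebate, buyers effectively pay Pb = Ps − 7, where Ps is the price sellers receive.
Demand in terms of Ps becomes Qd = 152 − 8(Ps − 7) = 208 - 8Ps. Setting this equal to supply: 208 - 8Ps = -72 + 8Ps, so Ps = 17.5.
Buyers pay Pb = 17.5 − 7 = 10.5; Q' = -72 + 8·17.5 = 68.
ΔCS = ½(40 + 68)(14 − 10.5) = 189; ΔPS = ½(40 + 68)(17.5 − 14) = 189.
Government spending = 7 × 68 = 476.
DWL = ½ × 7 × (68 − 40) = 98; fraction = 98 / 476 = 7/34.

DWL / government spending = 7/34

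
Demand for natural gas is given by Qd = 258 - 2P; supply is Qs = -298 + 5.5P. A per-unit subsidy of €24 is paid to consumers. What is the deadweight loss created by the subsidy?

Deadweight loss = €422.4

Pre-subsidy: 258 - 2P = -298 + 5.5P gives P* = 1112/15, Q* = 1646/15.
With the rebate, buyers effectively pay Pb = Ps − 24, where Ps is the price sellers receive.
Demand in terms of Ps becomes Qd = 258 − 2(Ps − 24) = 306 - 2Ps. Setting this equal to supply: 306 - 2Ps = -298 + 5.5Ps, so Ps = 1208/15.
Buyers pay Pb = 1208/15 − 24 = 848/15; Q' = -298 + 5.5·(1208/15) = 2174/15.
The subsidy expands output by 2174/15 − 1646/15 = 35.2 past the efficient level; on those units the gap between marginal cost and willingness to pay runs from 0 up to 24.
DWL = ½ × 24 × 35.2 = 422.4.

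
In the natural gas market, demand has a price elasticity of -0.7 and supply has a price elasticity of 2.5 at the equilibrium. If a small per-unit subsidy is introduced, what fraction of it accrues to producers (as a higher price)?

For a small subsidy around the equilibrium, the benefit split depends on the relative slopes, which at a point are proportional to the elasticities.
Buyer share = εs/(εs + |εd|) = 2.5/(2.5 + 0.7) = 0.78125; seller share = |εd|/(εs + |εd|) = 0.21875.
So producers capture 0.21875 of the subsidy.

Producer share = 0.21875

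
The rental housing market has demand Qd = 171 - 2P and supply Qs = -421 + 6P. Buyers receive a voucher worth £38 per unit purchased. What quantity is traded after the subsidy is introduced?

Q' = 80

Pre-subsidy: 171 - 2P = -421 + 6P gives P* = 74, Q* = 23.
With the rebate, buyers effectively pay Pb = Ps − 38, where Ps is the price sellers receive.
Demand in terms of Ps becomes Qd = 171 − 2(Ps − 38) = 247 - 2Ps. Setting this equal to supply: 247 - 2Ps = -421 + 6Ps, so Ps = 83.5.
Buyers pay Pb = 83.5 − 38 = 45.5; Q' = -421 + 6·83.5 = 80.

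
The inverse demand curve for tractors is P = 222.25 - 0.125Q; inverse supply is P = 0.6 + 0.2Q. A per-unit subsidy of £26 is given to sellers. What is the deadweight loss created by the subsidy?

Pre-subsidy: 222.25 - 0.125Q = 0.6 + 0.2Q gives Q* = 682 and P* = 137.
With the subsidy, sellers receive Ps = Pb + 26 for each unit, where Pb is the price buyers pay.
On the curves, Pb = 222.25 - 0.125Q and Ps = 0.6 + 0.2Q; the wedge Ps − Pb = 26 gives 0.6 + 0.2Q − (222.25 - 0.125Q) = 26, so Q' = 762.
Then Pb = 222.25 − 0.125·762 = 127 and Ps = 0.6 + 0.2·762 = 153.
The subsidy expands output by 762 − 682 = 80 past the efficient level; on those units the gap between marginal cost and willingness to pay runs from 0 up to 26.
DWL = ½ × 26 × 80 = 1040.

Deadweight loss = £1040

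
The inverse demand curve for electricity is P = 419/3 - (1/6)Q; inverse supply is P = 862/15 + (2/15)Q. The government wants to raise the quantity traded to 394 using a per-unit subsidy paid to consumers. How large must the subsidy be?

At Q = 394, from the demand curve buyers pay Pb = 419/3 − (1/6)·394 = 74; from the supply curve sellers need Ps = 862/15 + (2/15)·394 = 110.
The subsidy must fill the gap: s = Ps − Pb = 110 − 74 = 36.

Required subsidy s = 36 per unit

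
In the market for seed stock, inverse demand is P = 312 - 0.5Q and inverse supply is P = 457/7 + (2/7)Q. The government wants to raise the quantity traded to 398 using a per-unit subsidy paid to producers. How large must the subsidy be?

At Q = 398, from the demand curve buyers pay Pb = 312 − 0.5·398 = 113; from the supply curve sellers need Ps = 457/7 + (2/7)·398 = 179.
The subsidy must fill the gap: s = Ps − Pb = 179 − 113 = 66.

Required subsidy s = 66 per unit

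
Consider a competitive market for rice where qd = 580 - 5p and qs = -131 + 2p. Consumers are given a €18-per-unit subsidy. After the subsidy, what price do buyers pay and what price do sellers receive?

Buyers pay 675/7; sellers receive 801/7

Pre-subsidy: 580 - 5p = -131 + 2p gives p* = 711/7, q* = 505/7.
With the rebate, buyers effectively pay pb = ps − 18, where ps is the price sellers receive.
Demand in terms of ps becomes qd = 580 − 5(ps − 18) = 670 - 5ps. Setting this equal to supply: 670 - 5ps = -131 + 2ps, so ps = 801/7.
Buyers pay pb = 801/7 − 18 = 675/7; q' = -131 + 2·(801/7) = 685/7.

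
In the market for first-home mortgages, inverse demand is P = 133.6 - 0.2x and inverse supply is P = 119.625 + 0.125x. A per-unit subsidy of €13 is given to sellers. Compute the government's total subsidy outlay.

Government cost = €1079

Pre-subsidy: 133.6 - 0.2x = 119.625 + 0.125x gives x* = 43 and P* = 125.
With the subsidy, sellers receive Ps = Pb + 13 for each unit, where Pb is the price buyers pay.
On the curves, Pb = 133.6 - 0.2x and Ps = 119.625 + 0.125x; the wedge Ps − Pb = 13 gives 119.625 + 0.125x − (133.6 - 0.2x) = 13, so x' = 83.
Then Pb = 133.6 − 0.2·83 = 117 and Ps = 119.625 + 0.125·83 = 130.
Government outlay = subsidy × quantity = 13 × 83 = 1079.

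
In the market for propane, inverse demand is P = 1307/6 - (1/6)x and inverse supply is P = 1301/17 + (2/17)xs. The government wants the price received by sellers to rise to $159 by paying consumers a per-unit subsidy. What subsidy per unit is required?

Required subsidy s = $58 per unit

At a seller price of 159, quantity supplied is -650.5 + 8.5·159 = 701.
Buyers absorb 701 only when they pay Pb = 1307/6 − (1/6)·701 = 101.
s = Ps − Pb = 159 − 101 = 58.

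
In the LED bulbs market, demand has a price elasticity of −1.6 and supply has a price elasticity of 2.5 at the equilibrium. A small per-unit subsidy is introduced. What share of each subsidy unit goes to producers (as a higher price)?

For a small subsidy around the equilibrium, the benefit split depends on the relative slopes, which at a point are proportional to the elasticities.
Buyer share = εs/(εs + |εd|) = 2.5/(2.5 + 1.6) = 25/41; seller share = |εd|/(εs + |εd|) = 16/41.
So producers capture 16/41 of the subsidy.

Producer share = 16/41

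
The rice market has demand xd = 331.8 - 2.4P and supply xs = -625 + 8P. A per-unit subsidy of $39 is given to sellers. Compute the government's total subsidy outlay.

Pre-subsidy: 331.8 - 2.4P = -625 + 8P gives P* = 92, x* = 111.
With the subsidy, sellers receive Ps = Pb + 39 for each unit, where Pb is the price buyers pay.
Supply in terms of Pb becomes xs = -625 + 8(Pb + 39) = -313 + 8Pb. Setting this equal to demand: 331.8 - 2.4Pb = -313 + 8Pb, so Pb = 62.
Sellers receive Ps = 62 + 39 = 101; x' = 331.8 − 2.4·62 = 183.
Government outlay = subsidy × quantity = 39 × 183 = 7137.

Government cost = $7137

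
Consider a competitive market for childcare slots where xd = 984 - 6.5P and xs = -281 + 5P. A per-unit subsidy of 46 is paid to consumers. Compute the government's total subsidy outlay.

Government cost = 18354

Pre-subsidy: 984 - 6.5P = -281 + 5P gives P* = 110, x* = 269.
With the rebate, buyers effectively pay Pb = Ps − 46, where Ps is the price sellers receive.
Demand in terms of Ps becomes xd = 984 − 6.5(Ps − 46) = 1283 - 6.5Ps. Setting this equal to supply: 1283 - 6.5Ps = -281 + 5Ps, so Ps = 136.
Buyers pay Pb = 136 − 46 = 90; x' = -281 + 5·136 = 399.
Government outlay = subsidy × quantity = 46 × 399 = 18354.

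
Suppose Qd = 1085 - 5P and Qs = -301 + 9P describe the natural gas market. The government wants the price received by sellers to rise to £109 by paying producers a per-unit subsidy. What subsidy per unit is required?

Required subsidy s = £28 per unit

At a seller price of 109, quantity supplied is -301 + 9·109 = 680.
Buyers absorb 680 only when they pay Pb with 1085 − 5·Pb = 680, i.e. Pb = 81.
s = Ps − Pb = 109 − 81 = 28.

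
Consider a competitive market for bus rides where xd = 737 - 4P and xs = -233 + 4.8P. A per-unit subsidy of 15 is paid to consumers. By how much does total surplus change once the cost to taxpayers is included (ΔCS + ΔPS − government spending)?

Net change in total surplus = -2700/11

Pre-subsidy: 737 - 4P = -233 + 4.8P gives P* = 2425/22, x* = 3257/11.
With the rebate, buyers effectively pay Pb = Ps − 15, where Ps is the price sellers receive.
Demand in terms of Ps becomes xd = 737 − 4(Ps − 15) = 797 - 4Ps. Setting this equal to supply: 797 - 4Ps = -233 + 4.8Ps, so Ps = 2575/22.
Buyers pay Pb = 2575/22 − 15 = 2245/22; x' = -233 + 4.8·(2575/22) = 3617/11.
ΔCS = ½(3257/11 + 3617/11)(2425/22 − 2245/22) = 309330/121; ΔPS = ½(3257/11 + 3617/11)(2575/22 − 2425/22) = 257775/121.
Government spending = 15 × 3617/11 = 54255/11.
Net change = 309330/121 + 257775/121 − 54255/11 = -2700/11. The loss equals the DWL triangle ½·15·360/11.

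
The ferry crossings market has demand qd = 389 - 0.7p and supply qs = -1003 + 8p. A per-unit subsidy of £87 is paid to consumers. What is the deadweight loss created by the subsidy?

Pre-subsidy: 389 - 0.7p = -1003 + 8p gives p* = 160, q* = 277.
With the rebate, buyers effectively pay pb = ps − 87, where ps is the price sellers receive.
Demand in terms of ps becomes qd = 389 − 0.7(ps − 87) = 449.9 - 0.7ps. Setting this equal to supply: 449.9 - 0.7ps = -1003 + 8ps, so ps = 167.
Buyers pay pb = 167 − 87 = 80; q' = -1003 + 8·167 = 333.
The subsidy expands output by 333 − 277 = 56 past the efficient level; on those units the gap between marginal cost and willingness to pay runs from 0 up to 87.
DWL = ½ × 87 × 56 = 2436.

Deadweight loss = £2436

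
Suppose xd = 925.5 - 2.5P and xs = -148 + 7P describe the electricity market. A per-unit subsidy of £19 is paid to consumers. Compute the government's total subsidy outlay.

Government cost = £12882

Pre-subsidy: 925.5 - 2.5P = -148 + 7P gives P* = 113, x* = 643.
With the rebate, buyers effectively pay Pb = Ps − 19, where Ps is the price sellers receive.
Demand in terms of Ps becomes xd = 925.5 − 2.5(Ps − 19) = 973 - 2.5Ps. Setting this equal to supply: 973 - 2.5Ps = -148 + 7Ps, so Ps = 118.
Buyers pay Pb = 118 − 19 = 99; x' = -148 + 7·118 = 678.
Government outlay = subsidy × quantity = 19 × 678 = 12882.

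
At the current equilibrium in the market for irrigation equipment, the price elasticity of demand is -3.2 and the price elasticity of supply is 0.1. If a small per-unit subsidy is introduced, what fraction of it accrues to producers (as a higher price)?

Producer share = 32/33

For a small subsidy around the equilibrium, the benefit split depends on the relative slopes, which at a point are proportional to the elasticities.
Buyer share = εs/(εs + |εd|) = 0.1/(0.1 + 3.2) = 1/33; seller share = |εd|/(εs + |εd|) = 32/33.
So producers capture 32/33 of the subsidy.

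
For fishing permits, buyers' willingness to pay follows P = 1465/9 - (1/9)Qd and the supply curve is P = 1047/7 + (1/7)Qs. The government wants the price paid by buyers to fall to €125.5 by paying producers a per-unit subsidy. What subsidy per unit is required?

At a buyer price of 125.5, quantity demanded is 1465 − 9·125.5 = 335.5.
Sellers supply 335.5 only when they receive Ps = 1047/7 + (1/7)·335.5 = 197.5.
s = Ps − Pb = 197.5 − 125.5 = 72.

Required subsidy s = €72 per unit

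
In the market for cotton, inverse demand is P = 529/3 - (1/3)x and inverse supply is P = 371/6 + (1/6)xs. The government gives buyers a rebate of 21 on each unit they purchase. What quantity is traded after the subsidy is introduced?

Pre-subsidy: 529/3 - (1/3)x = 371/6 + (1/6)x gives x* = 229 and P* = 100.
With the rebate, buyers effectively pay Pb = Ps − 21, where Ps is the price sellers receive.
On the curves, Pb = 529/3 - (1/3)x and Ps = 371/6 + (1/6)x; the wedge Ps − Pb = 21 gives 371/6 + (1/6)x − (529/3 - (1/3)x) = 21, so x' = 271.
Then Pb = 529/3 − (1/3)·271 = 86 and Ps = 371/6 + (1/6)·271 = 107.

x' = 271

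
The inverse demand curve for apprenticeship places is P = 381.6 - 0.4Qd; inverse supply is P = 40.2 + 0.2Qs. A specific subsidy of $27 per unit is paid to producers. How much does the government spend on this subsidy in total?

Pre-subsidy: 381.6 - 0.4Q = 40.2 + 0.2Q gives Q* = 569 and P* = 154.
With the subsidy, sellers receive Ps = Pb + 27 for each unit, where Pb is the price buyers pay.
On the curves, Pb = 381.6 - 0.4Q and Ps = 40.2 + 0.2Q; the wedge Ps − Pb = 27 gives 40.2 + 0.2Q − (381.6 - 0.4Q) = 27, so Q' = 614.
Then Pb = 381.6 − 0.4·614 = 136 and Ps = 40.2 + 0.2·614 = 163.
Government outlay = subsidy × quantity = 27 × 614 = 16578.

Government cost = $16578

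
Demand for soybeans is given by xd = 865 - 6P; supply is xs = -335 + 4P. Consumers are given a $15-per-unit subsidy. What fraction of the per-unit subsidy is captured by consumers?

Consumer share = 0.4

Pre-subsidy: 865 - 6P = -335 + 4P gives P* = 120, x* = 145.
With the rebate, buyers effectively pay Pb = Ps − 15, where Ps is the price sellers receive.
Demand in terms of Ps becomes xd = 865 − 6(Ps − 15) = 955 - 6Ps. Setting this equal to supply: 955 - 6Ps = -335 + 4Ps, so Ps = 129.
Buyers pay Pb = 129 − 15 = 114; x' = -335 + 4·129 = 181.
Buyers' price falls by P* − Pb = 120 − 114 = 6; sellers' price rises by Ps − P* = 129 − 120 = 9.
So consumers capture 6/15 = 0.4 of each unit of subsidy.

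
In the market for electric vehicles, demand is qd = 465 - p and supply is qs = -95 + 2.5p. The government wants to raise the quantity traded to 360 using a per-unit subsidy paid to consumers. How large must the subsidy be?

Required subsidy s = 77 per unit

At q = 360, invert demand for the buyer price: pb = (465 − 360)/1 = 105; invert supply for the seller price: ps = (360 − (-95))/2.5 = 182.
The subsidy must fill the gap: s = ps − pb = 182 − 105 = 77.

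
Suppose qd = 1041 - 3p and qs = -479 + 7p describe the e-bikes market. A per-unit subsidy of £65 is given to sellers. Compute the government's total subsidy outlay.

Pre-subsidy: 1041 - 3p = -479 + 7p gives p* = 152, q* = 585.
With the subsidy, sellers receive ps = pb + 65 for each unit, where pb is the price buyers pay.
Supply in terms of pb becomes qs = -479 + 7(pb + 65) = -24 + 7pb. Setting this equal to demand: 1041 - 3pb = -24 + 7pb, so pb = 106.5.
Sellers receive ps = 106.5 + 65 = 171.5; q' = 1041 − 3·106.5 = 721.5.
Government outlay = subsidy × quantity = 65 × 721.5 = 46897.5.

Government cost = £46897.5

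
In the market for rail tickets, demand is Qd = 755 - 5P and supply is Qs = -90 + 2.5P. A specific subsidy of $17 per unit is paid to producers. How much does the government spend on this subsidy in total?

Government cost = $3740

Pre-subsidy: 755 - 5P = -90 + 2.5P gives P* = 338/3, Q* = 575/3.
With the subsidy, sellers receive Ps = Pb + 17 for each unit, where Pb is the price buyers pay.
Supply in terms of Pb becomes Qs = -90 + 2.5(Pb + 17) = -47.5 + 2.5Pb. Setting this equal to demand: 755 - 5Pb = -47.5 + 2.5Pb, so Pb = 107.
Sellers receive Ps = 107 + 17 = 124; Q' = 755 − 5·107 = 220.
Government outlay = subsidy × quantity = 17 × 220 = 3740.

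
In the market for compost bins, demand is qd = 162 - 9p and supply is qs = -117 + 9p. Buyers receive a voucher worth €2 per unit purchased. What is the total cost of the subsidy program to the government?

Pre-subsidy: 162 - 9p = -117 + 9p gives p* = 15.5, q* = 22.5.
With the rebate, buyers effectively pay pb = ps − 2, where ps is the price sellers receive.
Demand in terms of ps becomes qd = 162 − 9(ps − 2) = 180 - 9ps. Setting this equal to supply: 180 - 9ps = -117 + 9ps, so ps = 16.5.
Buyers pay pb = 16.5 − 2 = 14.5; q' = -117 + 9·16.5 = 31.5.
Government outlay = subsidy × quantity = 2 × 31.5 = 63.

Government cost = €63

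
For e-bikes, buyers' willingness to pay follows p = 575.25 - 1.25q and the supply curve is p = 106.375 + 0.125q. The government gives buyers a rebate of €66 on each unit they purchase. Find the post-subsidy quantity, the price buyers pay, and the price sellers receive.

Pre-subsidy: 575.25 - 1.25q = 106.375 + 0.125q gives q* = 341 and p* = 149.
With the rebate, buyers effectively pay pb = ps − 66, where ps is the price sellers receive.
On the curves, pb = 575.25 - 1.25q and ps = 106.375 + 0.125q; the wedge ps − pb = 66 gives 106.375 + 0.125q − (575.25 - 1.25q) = 66, so q' = 389.
Then pb = 575.25 − 1.25·389 = 89 and ps = 106.375 + 0.125·389 = 155.

q' = 389; buyers pay €89; sellers receive €155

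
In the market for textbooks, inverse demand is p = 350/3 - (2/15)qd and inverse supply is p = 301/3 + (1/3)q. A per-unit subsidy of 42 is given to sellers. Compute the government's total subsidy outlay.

Pre-subsidy: 350/3 - (2/15)q = 301/3 + (1/3)q gives q* = 35 and p* = 112.
With the subsidy, sellers receive ps = pb + 42 for each unit, where pb is the price buyers pay.
On the curves, pb = 350/3 - (2/15)q and ps = 301/3 + (1/3)q; the wedge ps − pb = 42 gives 301/3 + (1/3)q − (350/3 - (2/15)q) = 42, so q' = 125.
Then pb = 350/3 − (2/15)·125 = 100 and ps = 301/3 + (1/3)·125 = 142.
Government outlay = subsidy × quantity = 42 × 125 = 5250.

Government cost = 5250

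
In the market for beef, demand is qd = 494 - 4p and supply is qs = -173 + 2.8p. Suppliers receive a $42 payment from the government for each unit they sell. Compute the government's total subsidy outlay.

Pre-subsidy: 494 - 4p = -173 + 2.8p gives p* = 3335/34, q* = 1728/17.
With the subsidy, sellers receive ps = pb + 42 for each unit, where pb is the price buyers pay.
Supply in terms of pb becomes qs = -173 + 2.8(pb + 42) = -55.4 + 2.8pb. Setting this equal to demand: 494 - 4pb = -55.4 + 2.8pb, so pb = 2747/34.
Sellers receive ps = 2747/34 + 42 = 4175/34; q' = 494 − 4·(2747/34) = 2904/17.
Government outlay = subsidy × quantity = 42 × 2904/17 = 121968/17.

Government cost = 121968/17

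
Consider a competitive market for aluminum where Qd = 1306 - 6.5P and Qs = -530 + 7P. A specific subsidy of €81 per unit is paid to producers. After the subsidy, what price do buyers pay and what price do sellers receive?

Pre-subsidy: 1306 - 6.5P = -530 + 7P gives P* = 136, Q* = 422.
With the subsidy, sellers receive Ps = Pb + 81 for each unit, where Pb is the price buyers pay.
Supply in terms of Pb becomes Qs = -530 + 7(Pb + 81) = 37 + 7Pb. Setting this equal to demand: 1306 - 6.5Pb = 37 + 7Pb, so Pb = 94.
Sellers receive Ps = 94 + 81 = 175; Q' = 1306 − 6.5·94 = 695.

Buyers pay €94; sellers receive €175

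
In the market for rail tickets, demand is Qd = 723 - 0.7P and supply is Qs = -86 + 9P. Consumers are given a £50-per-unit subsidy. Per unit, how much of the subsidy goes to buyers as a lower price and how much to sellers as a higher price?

Pre-subsidy: 723 - 0.7P = -86 + 9P gives P* = 8090/97, Q* = 64468/97.
With the rebate, buyers effectively pay Pb = Ps − 50, where Ps is the price sellers receive.
Demand in terms of Ps becomes Qd = 723 − 0.7(Ps − 50) = 758 - 0.7Ps. Setting this equal to supply: 758 - 0.7Ps = -86 + 9Ps, so Ps = 8440/97.
Buyers pay Pb = 8440/97 − 50 = 3590/97; Q' = -86 + 9·(8440/97) = 67618/97.
Buyers' price falls by P* − Pb = 8090/97 − 3590/97 = 4500/97; sellers' price rises by Ps − P* = 8440/97 − 8090/97 = 350/97.

Buyers gain 4500/97 per unit; sellers gain 350/97 per unit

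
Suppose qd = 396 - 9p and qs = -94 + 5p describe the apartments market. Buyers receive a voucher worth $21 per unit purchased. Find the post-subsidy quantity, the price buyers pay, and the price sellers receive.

q' = 148.5; buyers pay $27.5; sellers receive $48.5

Pre-subsidy: 396 - 9p = -94 + 5p gives p* = 35, q* = 81.
With the rebate, buyers effectively pay pb = ps − 21, where ps is the price sellers receive.
Demand in terms of ps becomes qd = 396 − 9(ps − 21) = 585 - 9ps. Setting this equal to supply: 585 - 9ps = -94 + 5ps, so ps = 48.5.
Buyers pay pb = 48.5 − 21 = 27.5; q' = -94 + 5·48.5 = 148.5.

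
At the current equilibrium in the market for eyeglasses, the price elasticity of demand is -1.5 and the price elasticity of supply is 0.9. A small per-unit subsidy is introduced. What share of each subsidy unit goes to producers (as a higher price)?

For a small subsidy around the equilibrium, the benefit split depends on the relative slopes, which at a point are proportional to the elasticities.
Buyer share = εs/(εs + |εd|) = 0.9/(0.9 + 1.5) = 0.375; seller share = |εd|/(εs + |εd|) = 0.625.
So producers capture 0.625 of the subsidy.

Producer share = 0.625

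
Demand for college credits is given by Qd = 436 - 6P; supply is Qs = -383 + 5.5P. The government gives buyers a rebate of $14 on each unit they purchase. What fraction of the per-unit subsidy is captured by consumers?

Pre-subsidy: 436 - 6P = -383 + 5.5P gives P* = 1638/23, Q* = 200/23.
With the rebate, buyers effectively pay Pb = Ps − 14, where Ps is the price sellers receive.
Demand in terms of Ps becomes Qd = 436 − 6(Ps − 14) = 520 - 6Ps. Setting this equal to supply: 520 - 6Ps = -383 + 5.5Ps, so Ps = 1806/23.
Buyers pay Pb = 1806/23 − 14 = 1484/23; Q' = -383 + 5.5·(1806/23) = 1124/23.
Buyers' price falls by P* − Pb = 1638/23 − 1484/23 = 154/23; sellers' price rises by Ps − P* = 1806/23 − 1638/23 = 168/23.
So consumers capture (154/23)/14 = 11/23 of each unit of subsidy.

Consumer share = 11/23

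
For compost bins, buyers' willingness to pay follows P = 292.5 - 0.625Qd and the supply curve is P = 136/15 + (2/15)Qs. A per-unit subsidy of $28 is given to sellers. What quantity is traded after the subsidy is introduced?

Q' = 37372/91

Pre-subsidy: 292.5 - 0.625Q = 136/15 + (2/15)Q gives Q* = 34012/91 and P* = 5360/91.
With the subsidy, sellers receive Ps = Pb + 28 for each unit, where Pb is the price buyers pay.
On the curves, Pb = 292.5 - 0.625Q and Ps = 136/15 + (2/15)Q; the wedge Ps − Pb = 28 gives 136/15 + (2/15)Q − (292.5 - 0.625Q) = 28, so Q' = 37372/91.
Then Pb = 292.5 − 0.625·(37372/91) = 3260/91 and Ps = 136/15 + (2/15)·(37372/91) = 5808/91.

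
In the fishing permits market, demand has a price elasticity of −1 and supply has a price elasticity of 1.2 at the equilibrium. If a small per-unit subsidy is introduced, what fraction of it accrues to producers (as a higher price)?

For a small subsidy around the equilibrium, the benefit split depends on the relative slopes, which at a point are proportional to the elasticities.
Buyer share = εs/(εs + |εd|) = 1.2/(1.2 + 1) = 6/11; seller share = |εd|/(εs + |εd|) = 5/11.
So producers capture 5/11 of the subsidy.

Producer share = 5/11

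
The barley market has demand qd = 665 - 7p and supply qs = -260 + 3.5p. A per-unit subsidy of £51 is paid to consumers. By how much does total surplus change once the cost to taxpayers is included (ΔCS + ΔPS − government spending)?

Pre-subsidy: 665 - 7p = -260 + 3.5p gives p* = 1850/21, q* = 145/3.
With the rebate, buyers effectively pay pb = ps − 51, where ps is the price sellers receive.
Demand in terms of ps becomes qd = 665 − 7(ps − 51) = 1022 - 7ps. Setting this equal to supply: 1022 - 7ps = -260 + 3.5ps, so ps = 2564/21.
Buyers pay pb = 2564/21 − 51 = 1493/21; q' = -260 + 3.5·(2564/21) = 502/3.
ΔCS = ½(145/3 + 502/3)(1850/21 − 1493/21) = 10999/6; ΔPS = ½(145/3 + 502/3)(2564/21 − 1850/21) = 10999/3.
Government spending = 51 × 502/3 = 8534.
Net change = 10999/6 + 10999/3 − 8534 = -3034.5. The loss equals the DWL triangle ½·51·119.

Net change in total surplus = -£3034.5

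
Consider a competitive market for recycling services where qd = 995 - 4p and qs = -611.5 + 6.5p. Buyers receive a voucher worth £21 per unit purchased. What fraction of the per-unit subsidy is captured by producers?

Pre-subsidy: 995 - 4p = -611.5 + 6.5p gives p* = 153, q* = 383.
With the rebate, buyers effectively pay pb = ps − 21, where ps is the price sellers receive.
Demand in terms of ps becomes qd = 995 − 4(ps − 21) = 1079 - 4ps. Setting this equal to supply: 1079 - 4ps = -611.5 + 6.5ps, so ps = 161.
Buyers pay pb = 161 − 21 = 140; q' = -611.5 + 6.5·161 = 435.
Buyers' price falls by p* − pb = 153 − 140 = 13; sellers' price rises by ps − p* = 161 − 153 = 8.
So producers capture 8/21 = 8/21 of each unit of subsidy.

Producer share = 8/21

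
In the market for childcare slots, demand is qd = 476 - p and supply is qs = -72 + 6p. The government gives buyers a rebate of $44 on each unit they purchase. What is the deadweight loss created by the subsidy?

Pre-subsidy: 476 - p = -72 + 6p gives p* = 548/7, q* = 2784/7.
With the rebate, buyers effectively pay pb = ps − 44, where ps is the price sellers receive.
Demand in terms of ps becomes qd = 476 − 1(ps − 44) = 520 - ps. Setting this equal to supply: 520 - ps = -72 + 6ps, so ps = 592/7.
Buyers pay pb = 592/7 − 44 = 284/7; q' = -72 + 6·(592/7) = 3048/7.
The subsidy expands output by 3048/7 − 2784/7 = 264/7 past the efficient level; on those units the gap between marginal cost and willingness to pay runs from 0 up to 44.
DWL = ½ × 44 × 264/7 = 5808/7.

Deadweight loss = 5808/7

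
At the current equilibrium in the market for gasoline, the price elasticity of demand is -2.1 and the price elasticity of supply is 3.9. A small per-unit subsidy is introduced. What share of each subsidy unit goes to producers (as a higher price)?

Producer share = 0.35

For a small subsidy around the equilibrium, the benefit split depends on the relative slopes, which at a point are proportional to the elasticities.
Buyer share = εs/(εs + |εd|) = 3.9/(3.9 + 2.1) = 0.65; seller share = |εd|/(εs + |εd|) = 0.35.
So producers capture 0.35 of the subsidy.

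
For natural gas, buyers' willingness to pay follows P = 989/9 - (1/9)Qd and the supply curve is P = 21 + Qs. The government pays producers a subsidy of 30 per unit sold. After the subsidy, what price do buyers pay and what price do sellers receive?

Buyers pay 98; sellers receive 128

Pre-subsidy: 989/9 - (1/9)Q = 21 + Q gives Q* = 80 and P* = 101.
With the subsidy, sellers receive Ps = Pb + 30 for each unit, where Pb is the price buyers pay.
On the curves, Pb = 989/9 - (1/9)Q and Ps = 21 + Q; the wedge Ps − Pb = 30 gives 21 + Q − (989/9 - (1/9)Q) = 30, so Q' = 107.
Then Pb = 989/9 − (1/9)·107 = 98 and Ps = 21 + 1·107 = 128.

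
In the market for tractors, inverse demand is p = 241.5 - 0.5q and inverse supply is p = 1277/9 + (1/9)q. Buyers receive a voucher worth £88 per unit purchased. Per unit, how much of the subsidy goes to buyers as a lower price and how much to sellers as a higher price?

Pre-subsidy: 241.5 - 0.5q = 1277/9 + (1/9)q gives q* = 163 and p* = 160.
With the rebate, buyers effectively pay pb = ps − 88, where ps is the price sellers receive.
On the curves, pb = 241.5 - 0.5q and ps = 1277/9 + (1/9)q; the wedge ps − pb = 88 gives 1277/9 + (1/9)q − (241.5 - 0.5q) = 88, so q' = 307.
Then pb = 241.5 − 0.5·307 = 88 and ps = 1277/9 + (1/9)·307 = 176.
Buyers' price falls by p* − pb = 160 − 88 = 72; sellers' price rises by ps − p* = 176 − 160 = 16.

Buyers gain £72 per unit; sellers gain £16 per unit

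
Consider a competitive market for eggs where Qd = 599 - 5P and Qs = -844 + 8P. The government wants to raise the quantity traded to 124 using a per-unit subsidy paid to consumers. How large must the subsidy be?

At Q = 124, invert demand for the buyer price: Pb = (599 − 124)/5 = 95; invert supply for the seller price: Ps = (124 − (-844))/8 = 121.
The subsidy must fill the gap: s = Ps − Pb = 121 − 95 = 26.

Required subsidy s = 26 per unit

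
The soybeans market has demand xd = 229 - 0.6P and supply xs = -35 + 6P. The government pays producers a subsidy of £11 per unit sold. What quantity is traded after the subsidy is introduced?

x' = 211

Pre-subsidy: 229 - 0.6P = -35 + 6P gives P* = 40, x* = 205.
With the subsidy, sellers receive Ps = Pb + 11 for each unit, where Pb is the price buyers pay.
Supply in terms of Pb becomes xs = -35 + 6(Pb + 11) = 31 + 6Pb. Setting this equal to demand: 229 - 0.6Pb = 31 + 6Pb, so Pb = 30.
Sellers receive Ps = 30 + 11 = 41; x' = 229 − 0.6·30 = 211.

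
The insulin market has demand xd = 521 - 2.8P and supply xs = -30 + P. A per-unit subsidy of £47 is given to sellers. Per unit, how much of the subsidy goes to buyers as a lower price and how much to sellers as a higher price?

Pre-subsidy: 521 - 2.8P = -30 + P gives P* = 145, x* = 115.
With the subsidy, sellers receive Ps = Pb + 47 for each unit, where Pb is the price buyers pay.
Supply in terms of Pb becomes xs = -30 + 1(Pb + 47) = 17 + Pb. Setting this equal to demand: 521 - 2.8Pb = 17 + Pb, so Pb = 2520/19.
Sellers receive Ps = 2520/19 + 47 = 3413/19; x' = 521 − 2.8·(2520/19) = 2843/19.
Buyers' price falls by P* − Pb = 145 − 2520/19 = 235/19; sellers' price rises by Ps − P* = 3413/19 − 145 = 658/19.

Buyers gain 235/19 per unit; sellers gain 658/19 per unit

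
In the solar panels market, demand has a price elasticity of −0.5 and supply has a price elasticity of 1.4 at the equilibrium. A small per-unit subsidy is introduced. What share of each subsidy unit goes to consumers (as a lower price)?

For a small subsidy around the equilibrium, the benefit split depends on the relative slopes, which at a point are proportional to the elasticities.
Buyer share = εs/(εs + |εd|) = 1.4/(1.4 + 0.5) = 14/19; seller share = |εd|/(εs + |εd|) = 5/19.

Consumer share = 14/19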